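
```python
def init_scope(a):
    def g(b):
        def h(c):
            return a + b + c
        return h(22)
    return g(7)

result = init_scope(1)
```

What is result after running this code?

Step 1: a = 1, b = 7, c = 22 across three nested scopes.
Step 2: h() accesses all three via LEGB rule.
Step 3: result = 1 + 7 + 22 = 30

The answer is 30.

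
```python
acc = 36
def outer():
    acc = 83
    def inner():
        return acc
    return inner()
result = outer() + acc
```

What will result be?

Step 1: Global acc = 36. outer() shadows with acc = 83.
Step 2: inner() returns enclosing acc = 83. outer() = 83.
Step 3: result = 83 + global acc (36) = 119

The answer is 119.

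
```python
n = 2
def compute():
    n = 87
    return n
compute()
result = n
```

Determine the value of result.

Step 1: n = 2 globally.
Step 2: compute() creates a LOCAL n = 87 (no global keyword!).
Step 3: The global n is unchanged. result = 2

The answer is 2.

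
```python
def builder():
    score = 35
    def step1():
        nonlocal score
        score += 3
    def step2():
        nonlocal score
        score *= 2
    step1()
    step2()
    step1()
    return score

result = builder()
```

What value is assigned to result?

Step 1: score = 35.
Step 2: step1(): score = 35 + 3 = 38.
Step 3: step2(): score = 38 * 2 = 76.
Step 4: step1(): score = 76 + 3 = 79. result = 79

The answer is 79.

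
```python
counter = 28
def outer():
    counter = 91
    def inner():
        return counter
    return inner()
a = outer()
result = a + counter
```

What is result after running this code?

Step 1: outer() has local counter = 91. inner() reads from enclosing.
Step 2: outer() returns 91. Global counter = 28 unchanged.
Step 3: result = 91 + 28 = 119

The answer is 119.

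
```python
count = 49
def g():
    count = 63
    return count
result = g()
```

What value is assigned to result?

Step 1: Global count = 49.
Step 2: g() creates local count = 63, shadowing the global.
Step 3: Returns local count = 63. result = 63

The answer is 63.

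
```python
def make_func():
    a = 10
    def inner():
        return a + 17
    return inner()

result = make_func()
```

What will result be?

Step 1: make_func() defines a = 10.
Step 2: inner() reads a = 10 from enclosing scope, returns 10 + 17 = 27.
Step 3: result = 27

The answer is 27.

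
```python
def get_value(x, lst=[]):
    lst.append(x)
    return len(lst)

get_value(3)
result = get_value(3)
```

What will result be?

Step 1: Mutable default list persists between calls.
Step 2: First call: lst = [3], len = 1. Second call: lst = [3, 3], len = 2.
Step 3: result = 2

The answer is 2.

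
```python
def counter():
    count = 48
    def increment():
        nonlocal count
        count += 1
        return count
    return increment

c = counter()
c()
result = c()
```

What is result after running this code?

Step 1: counter() creates closure with count = 48.
Step 2: Each c() call increments count via nonlocal. After 2 calls: 48 + 2 = 50.
Step 3: result = 50

The answer is 50.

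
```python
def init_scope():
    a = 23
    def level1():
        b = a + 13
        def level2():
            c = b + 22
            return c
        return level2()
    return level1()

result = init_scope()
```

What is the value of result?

Step 1: a = 23. b = a + 13 = 36.
Step 2: c = b + 22 = 36 + 22 = 58.
Step 3: result = 58

The answer is 58.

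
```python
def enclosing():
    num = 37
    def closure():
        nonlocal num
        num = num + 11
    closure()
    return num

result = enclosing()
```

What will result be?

Step 1: enclosing() sets num = 37.
Step 2: closure() uses nonlocal to modify num in enclosing's scope: num = 37 + 11 = 48.
Step 3: enclosing() returns the modified num = 48

The answer is 48.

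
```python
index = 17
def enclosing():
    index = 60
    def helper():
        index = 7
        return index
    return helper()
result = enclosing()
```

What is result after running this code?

Step 1: Three scopes define index: global (17), enclosing (60), helper (7).
Step 2: helper() has its own local index = 7, which shadows both enclosing and global.
Step 3: result = 7 (local wins in LEGB)

The answer is 7.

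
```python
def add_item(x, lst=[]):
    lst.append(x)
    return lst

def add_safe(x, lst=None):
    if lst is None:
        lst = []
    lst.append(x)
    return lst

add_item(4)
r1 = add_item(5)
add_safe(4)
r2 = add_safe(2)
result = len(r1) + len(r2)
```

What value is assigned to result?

Step 1: add_item shares mutable default: after 2 calls, lst = [4, 5], len = 2.
Step 2: add_safe creates fresh list each time: r2 = [2], len = 1.
Step 3: result = 2 + 1 = 3

The answer is 3.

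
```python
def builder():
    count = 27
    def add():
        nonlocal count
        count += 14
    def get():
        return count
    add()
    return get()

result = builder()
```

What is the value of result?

Step 1: count = 27. add() modifies it via nonlocal, get() reads it.
Step 2: add() makes count = 27 + 14 = 41.
Step 3: get() returns 41. result = 41

The answer is 41.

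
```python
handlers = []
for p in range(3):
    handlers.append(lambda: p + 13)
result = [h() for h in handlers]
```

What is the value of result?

Step 1: All lambdas capture p by reference. After the loop, p = 2.
Step 2: Each call returns 2 + 13 = 15.
Step 3: result = [15, 15, 15]

The answer is [15, 15, 15].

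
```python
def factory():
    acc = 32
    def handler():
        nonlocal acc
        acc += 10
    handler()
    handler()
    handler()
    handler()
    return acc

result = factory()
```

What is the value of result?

Step 1: acc starts at 32.
Step 2: handler() is called 4 times, each adding 10.
Step 3: acc = 32 + 10 * 4 = 72

The answer is 72.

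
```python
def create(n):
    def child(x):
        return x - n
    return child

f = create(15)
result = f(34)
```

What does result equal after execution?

Step 1: create(15) creates a closure capturing n = 15.
Step 2: f(34) computes 34 - 15 = 19.
Step 3: result = 19

The answer is 19.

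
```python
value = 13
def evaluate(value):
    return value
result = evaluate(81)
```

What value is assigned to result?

Step 1: Global value = 13.
Step 2: evaluate(81) takes parameter value = 81, which shadows the global.
Step 3: result = 81

The answer is 81.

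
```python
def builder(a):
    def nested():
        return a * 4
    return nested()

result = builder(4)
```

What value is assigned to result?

Step 1: builder(4) binds parameter a = 4.
Step 2: nested() accesses a = 4 from enclosing scope.
Step 3: result = 4 * 4 = 16

The answer is 16.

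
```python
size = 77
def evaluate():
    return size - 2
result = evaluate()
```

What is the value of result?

Step 1: size = 77 is defined globally.
Step 2: evaluate() looks up size from global scope = 77, then computes 77 - 2 = 75.
Step 3: result = 75

The answer is 75.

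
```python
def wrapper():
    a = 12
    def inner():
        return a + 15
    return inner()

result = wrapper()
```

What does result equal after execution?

Step 1: wrapper() defines a = 12.
Step 2: inner() reads a = 12 from enclosing scope, returns 12 + 15 = 27.
Step 3: result = 27

The answer is 27.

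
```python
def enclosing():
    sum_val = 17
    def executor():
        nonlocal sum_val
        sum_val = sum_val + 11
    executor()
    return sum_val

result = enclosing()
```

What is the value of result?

Step 1: enclosing() sets sum_val = 17.
Step 2: executor() uses nonlocal to modify sum_val in enclosing's scope: sum_val = 17 + 11 = 28.
Step 3: enclosing() returns the modified sum_val = 28

The answer is 28.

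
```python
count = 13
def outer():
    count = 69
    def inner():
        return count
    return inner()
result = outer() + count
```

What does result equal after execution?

Step 1: Global count = 13. outer() shadows with count = 69.
Step 2: inner() returns enclosing count = 69. outer() = 69.
Step 3: result = 69 + global count (13) = 82

The answer is 82.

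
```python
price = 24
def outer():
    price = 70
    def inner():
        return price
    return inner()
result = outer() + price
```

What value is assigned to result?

Step 1: Global price = 24. outer() shadows with price = 70.
Step 2: inner() returns enclosing price = 70. outer() = 70.
Step 3: result = 70 + global price (24) = 94

The answer is 94.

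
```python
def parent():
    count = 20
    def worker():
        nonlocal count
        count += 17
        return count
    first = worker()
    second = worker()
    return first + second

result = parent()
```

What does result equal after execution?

Step 1: count starts at 20.
Step 2: First call: count = 20 + 17 = 37, returns 37.
Step 3: Second call: count = 37 + 17 = 54, returns 54.
Step 4: result = 37 + 54 = 91

The answer is 91.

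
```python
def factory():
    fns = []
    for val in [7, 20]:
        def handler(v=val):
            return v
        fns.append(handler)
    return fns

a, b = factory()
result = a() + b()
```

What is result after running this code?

Step 1: Default argument v=val captures val at each iteration.
Step 2: a() returns 7 (captured at first iteration), b() returns 20 (captured at second).
Step 3: result = 7 + 20 = 27

The answer is 27.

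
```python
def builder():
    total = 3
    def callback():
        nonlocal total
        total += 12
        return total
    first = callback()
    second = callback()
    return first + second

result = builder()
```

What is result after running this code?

Step 1: total starts at 3.
Step 2: First call: total = 3 + 12 = 15, returns 15.
Step 3: Second call: total = 15 + 12 = 27, returns 27.
Step 4: result = 15 + 27 = 42

The answer is 42.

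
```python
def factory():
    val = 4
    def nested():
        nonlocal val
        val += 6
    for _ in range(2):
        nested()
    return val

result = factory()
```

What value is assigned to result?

Step 1: val = 4.
Step 2: nested() is called 2 times in a loop, each adding 6 via nonlocal.
Step 3: val = 4 + 6 * 2 = 16

The answer is 16.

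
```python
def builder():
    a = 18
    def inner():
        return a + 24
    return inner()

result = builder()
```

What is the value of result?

Step 1: builder() defines a = 18.
Step 2: inner() reads a = 18 from enclosing scope, returns 18 + 24 = 42.
Step 3: result = 42

The answer is 42.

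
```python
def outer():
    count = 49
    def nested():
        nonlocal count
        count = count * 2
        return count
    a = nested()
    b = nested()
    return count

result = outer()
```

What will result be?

Step 1: count starts at 49.
Step 2: First nested(): count = 49 * 2 = 98.
Step 3: Second nested(): count = 98 * 2 = 196.
Step 4: result = 196

The answer is 196.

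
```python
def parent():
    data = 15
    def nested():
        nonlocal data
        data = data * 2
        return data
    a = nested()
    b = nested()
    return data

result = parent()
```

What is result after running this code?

Step 1: data starts at 15.
Step 2: First nested(): data = 15 * 2 = 30.
Step 3: Second nested(): data = 30 * 2 = 60.
Step 4: result = 60

The answer is 60.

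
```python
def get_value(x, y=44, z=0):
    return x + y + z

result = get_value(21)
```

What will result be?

Step 1: get_value(21) uses defaults y = 44, z = 0.
Step 2: Returns 21 + 44 + 0 = 65.
Step 3: result = 65

The answer is 65.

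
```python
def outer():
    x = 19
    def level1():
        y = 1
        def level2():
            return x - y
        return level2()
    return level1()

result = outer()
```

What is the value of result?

Step 1: x = 19 in outer. y = 1 in level1.
Step 2: level2() reads x = 19 and y = 1 from enclosing scopes.
Step 3: result = 19 - 1 = 18

The answer is 18.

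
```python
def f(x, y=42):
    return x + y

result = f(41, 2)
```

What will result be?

Step 1: f(41, 2) overrides default y with 2.
Step 2: Returns 41 + 2 = 43.
Step 3: result = 43

The answer is 43.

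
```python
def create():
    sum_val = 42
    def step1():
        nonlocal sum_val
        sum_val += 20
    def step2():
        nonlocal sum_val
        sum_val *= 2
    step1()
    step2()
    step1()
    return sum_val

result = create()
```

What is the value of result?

Step 1: sum_val = 42.
Step 2: step1(): sum_val = 42 + 20 = 62.
Step 3: step2(): sum_val = 62 * 2 = 124.
Step 4: step1(): sum_val = 124 + 20 = 144. result = 144

The answer is 144.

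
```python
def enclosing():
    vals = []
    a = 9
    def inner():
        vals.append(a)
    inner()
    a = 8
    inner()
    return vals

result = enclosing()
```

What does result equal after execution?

Step 1: a = 9. inner() appends current a to vals.
Step 2: First inner(): appends 9. Then a = 8.
Step 3: Second inner(): appends 8 (closure sees updated a). result = [9, 8]

The answer is [9, 8].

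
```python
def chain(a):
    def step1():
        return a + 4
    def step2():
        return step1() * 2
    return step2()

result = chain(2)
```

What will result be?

Step 1: chain(2) captures a = 2.
Step 2: step2() calls step1() which returns 2 + 4 = 6.
Step 3: step2() returns 6 * 2 = 12

The answer is 12.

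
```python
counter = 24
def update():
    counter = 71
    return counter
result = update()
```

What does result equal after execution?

Step 1: Global counter = 24.
Step 2: update() creates local counter = 71, shadowing the global.
Step 3: Returns local counter = 71. result = 71

The answer is 71.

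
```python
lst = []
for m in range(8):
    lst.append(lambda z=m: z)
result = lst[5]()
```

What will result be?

Step 1: Default argument z=m captures m's value at each iteration.
Step 2: lst[5] captured z = 5 when m was 5.
Step 3: result = 5

The answer is 5.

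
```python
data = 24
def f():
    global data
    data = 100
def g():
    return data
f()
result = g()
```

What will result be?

Step 1: data = 24.
Step 2: f() sets global data = 100.
Step 3: g() reads global data = 100. result = 100

The answer is 100.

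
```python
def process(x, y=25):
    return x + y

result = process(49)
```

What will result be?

Step 1: process(49) uses default y = 25.
Step 2: Returns 49 + 25 = 74.
Step 3: result = 74

The answer is 74.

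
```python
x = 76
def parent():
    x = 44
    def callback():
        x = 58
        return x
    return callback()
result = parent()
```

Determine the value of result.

Step 1: Three scopes define x: global (76), parent (44), callback (58).
Step 2: callback() has its own local x = 58, which shadows both enclosing and global.
Step 3: result = 58 (local wins in LEGB)

The answer is 58.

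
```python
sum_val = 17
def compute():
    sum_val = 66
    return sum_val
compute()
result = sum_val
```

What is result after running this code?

Step 1: sum_val = 17 globally.
Step 2: compute() creates a LOCAL sum_val = 66 (no global keyword!).
Step 3: The global sum_val is unchanged. result = 17

The answer is 17.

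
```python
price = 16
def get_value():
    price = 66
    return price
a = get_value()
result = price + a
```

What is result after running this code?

Step 1: Global price = 16. get_value() returns local price = 66.
Step 2: a = 66. Global price still = 16.
Step 3: result = 16 + 66 = 82

The answer is 82.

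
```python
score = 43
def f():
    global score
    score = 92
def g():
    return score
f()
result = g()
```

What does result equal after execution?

Step 1: score = 43.
Step 2: f() sets global score = 92.
Step 3: g() reads global score = 92. result = 92

The answer is 92.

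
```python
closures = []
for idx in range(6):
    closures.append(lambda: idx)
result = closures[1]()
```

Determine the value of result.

Step 1: The loop creates 6 lambdas, all referencing the same variable idx.
Step 2: After the loop, idx = 5 (final value).
Step 3: closures[1]() looks up idx at call time and finds 5. This is the late binding gotcha. result = 5

The answer is 5.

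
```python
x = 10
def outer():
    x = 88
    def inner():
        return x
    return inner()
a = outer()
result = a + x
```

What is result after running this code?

Step 1: outer() has local x = 88. inner() reads from enclosing.
Step 2: outer() returns 88. Global x = 10 unchanged.
Step 3: result = 88 + 10 = 98

The answer is 98.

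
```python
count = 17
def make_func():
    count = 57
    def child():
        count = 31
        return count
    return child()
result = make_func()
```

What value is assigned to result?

Step 1: Three scopes define count: global (17), make_func (57), child (31).
Step 2: child() has its own local count = 31, which shadows both enclosing and global.
Step 3: result = 31 (local wins in LEGB)

The answer is 31.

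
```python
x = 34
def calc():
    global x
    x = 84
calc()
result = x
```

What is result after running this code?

Step 1: x = 34 globally.
Step 2: calc() declares global x and sets it to 84.
Step 3: After calc(), global x = 84. result = 84

The answer is 84.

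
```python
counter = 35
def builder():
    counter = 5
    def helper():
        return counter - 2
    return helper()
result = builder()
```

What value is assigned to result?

Step 1: builder() shadows global counter with counter = 5.
Step 2: helper() finds counter = 5 in enclosing scope, computes 5 - 2 = 3.
Step 3: result = 3

The answer is 3.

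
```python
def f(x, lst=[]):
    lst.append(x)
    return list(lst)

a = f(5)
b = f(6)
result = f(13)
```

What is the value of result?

Step 1: Default list is shared. list() creates copies for return values.
Step 2: Internal list grows: [5] -> [5, 6] -> [5, 6, 13].
Step 3: result = [5, 6, 13]

The answer is [5, 6, 13].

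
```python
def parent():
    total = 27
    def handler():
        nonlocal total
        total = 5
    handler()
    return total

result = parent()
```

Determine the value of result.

Step 1: parent() sets total = 27.
Step 2: handler() uses nonlocal to reassign total = 5.
Step 3: result = 5

The answer is 5.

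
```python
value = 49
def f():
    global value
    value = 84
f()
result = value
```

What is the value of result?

Step 1: value = 49 globally.
Step 2: f() declares global value and sets it to 84.
Step 3: After f(), global value = 84. result = 84

The answer is 84.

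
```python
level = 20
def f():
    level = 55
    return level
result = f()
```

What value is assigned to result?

Step 1: Global level = 20.
Step 2: f() creates local level = 55, shadowing the global.
Step 3: Returns local level = 55. result = 55

The answer is 55.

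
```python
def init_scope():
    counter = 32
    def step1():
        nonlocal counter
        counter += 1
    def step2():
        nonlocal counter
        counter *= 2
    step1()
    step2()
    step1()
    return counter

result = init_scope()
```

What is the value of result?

Step 1: counter = 32.
Step 2: step1(): counter = 32 + 1 = 33.
Step 3: step2(): counter = 33 * 2 = 66.
Step 4: step1(): counter = 66 + 1 = 67. result = 67

The answer is 67.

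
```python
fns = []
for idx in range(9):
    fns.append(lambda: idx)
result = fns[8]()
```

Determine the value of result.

Step 1: The loop creates 9 lambdas, all referencing the same variable idx.
Step 2: After the loop, idx = 8 (final value).
Step 3: fns[8]() looks up idx at call time and finds 8. This is the late binding gotcha. result = 8

The answer is 8.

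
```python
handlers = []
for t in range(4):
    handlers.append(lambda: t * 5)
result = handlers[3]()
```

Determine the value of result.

Step 1: All lambdas reference the same variable t (late binding).
Step 2: After the loop, t = 3. Every lambda returns t * 5.
Step 3: handlers[3]() = 3 * 5 = 15

The answer is 15.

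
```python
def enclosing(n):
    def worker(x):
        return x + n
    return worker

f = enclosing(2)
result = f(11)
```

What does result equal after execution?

Step 1: enclosing(2) creates a closure that captures n = 2.
Step 2: f(11) calls the closure with x = 11, returning 11 + 2 = 13.
Step 3: result = 13

The answer is 13.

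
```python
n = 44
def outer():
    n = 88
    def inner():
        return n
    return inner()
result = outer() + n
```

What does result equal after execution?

Step 1: Global n = 44. outer() shadows with n = 88.
Step 2: inner() returns enclosing n = 88. outer() = 88.
Step 3: result = 88 + global n (44) = 132

The answer is 132.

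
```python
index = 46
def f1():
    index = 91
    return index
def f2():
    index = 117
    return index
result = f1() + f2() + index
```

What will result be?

Step 1: Each function shadows global index with its own local.
Step 2: f1() returns 91, f2() returns 117.
Step 3: Global index = 46 is unchanged. result = 91 + 117 + 46 = 254

The answer is 254.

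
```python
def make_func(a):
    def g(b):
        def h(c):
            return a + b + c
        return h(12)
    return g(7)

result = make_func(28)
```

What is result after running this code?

Step 1: a = 28, b = 7, c = 12 across three nested scopes.
Step 2: h() accesses all three via LEGB rule.
Step 3: result = 28 + 7 + 12 = 47

The answer is 47.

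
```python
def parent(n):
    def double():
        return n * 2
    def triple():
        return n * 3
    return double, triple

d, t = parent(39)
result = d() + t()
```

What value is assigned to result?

Step 1: Both closures capture the same n = 39.
Step 2: d() = 39 * 2 = 78, t() = 39 * 3 = 117.
Step 3: result = 78 + 117 = 195

The answer is 195.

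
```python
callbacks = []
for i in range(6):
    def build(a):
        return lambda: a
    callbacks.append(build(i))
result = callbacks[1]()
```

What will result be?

Step 1: build(i) creates a new scope capturing a = i at call time.
Step 2: callbacks[1] = build(1), so its lambda captures a = 1.
Step 3: result = 1 (closure factory fixes late binding)

The answer is 1.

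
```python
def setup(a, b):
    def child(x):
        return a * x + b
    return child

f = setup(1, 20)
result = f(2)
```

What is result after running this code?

Step 1: setup(1, 20) captures a = 1, b = 20.
Step 2: f(2) computes 1 * 2 + 20 = 22.
Step 3: result = 22

The answer is 22.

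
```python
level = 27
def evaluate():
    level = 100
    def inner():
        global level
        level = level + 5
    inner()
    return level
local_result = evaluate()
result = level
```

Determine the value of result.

Step 1: Global level = 27. evaluate() creates local level = 100.
Step 2: inner() declares global level and adds 5: global level = 27 + 5 = 32.
Step 3: evaluate() returns its local level = 100 (unaffected by inner).
Step 4: result = global level = 32

The answer is 32.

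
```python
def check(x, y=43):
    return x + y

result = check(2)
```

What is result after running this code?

Step 1: check(2) uses default y = 43.
Step 2: Returns 2 + 43 = 45.
Step 3: result = 45

The answer is 45.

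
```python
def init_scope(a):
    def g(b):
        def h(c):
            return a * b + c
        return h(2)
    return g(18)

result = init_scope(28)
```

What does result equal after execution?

Step 1: a = 28, b = 18, c = 2.
Step 2: h() computes a * b + c = 28 * 18 + 2 = 506.
Step 3: result = 506

The answer is 506.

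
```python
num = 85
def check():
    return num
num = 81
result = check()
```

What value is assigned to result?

Step 1: num is first set to 85, then reassigned to 81.
Step 2: check() is called after the reassignment, so it looks up the current global num = 81.
Step 3: result = 81

The answer is 81.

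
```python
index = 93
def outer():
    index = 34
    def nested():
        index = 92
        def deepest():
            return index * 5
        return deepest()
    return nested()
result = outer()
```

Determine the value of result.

Step 1: deepest() looks up index through LEGB: not local, finds index = 92 in enclosing nested().
Step 2: Returns 92 * 5 = 460.
Step 3: result = 460

The answer is 460.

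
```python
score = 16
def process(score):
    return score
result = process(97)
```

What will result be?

Step 1: Global score = 16.
Step 2: process(97) takes parameter score = 97, which shadows the global.
Step 3: result = 97

The answer is 97.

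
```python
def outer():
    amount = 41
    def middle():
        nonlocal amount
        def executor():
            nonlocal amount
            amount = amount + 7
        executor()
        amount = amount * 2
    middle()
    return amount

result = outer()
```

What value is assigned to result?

Step 1: amount = 41.
Step 2: executor() adds 7: amount = 41 + 7 = 48.
Step 3: middle() doubles: amount = 48 * 2 = 96.
Step 4: result = 96

The answer is 96.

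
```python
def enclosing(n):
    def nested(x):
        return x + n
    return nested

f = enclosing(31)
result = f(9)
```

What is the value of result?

Step 1: enclosing(31) creates a closure that captures n = 31.
Step 2: f(9) calls the closure with x = 9, returning 9 + 31 = 40.
Step 3: result = 40

The answer is 40.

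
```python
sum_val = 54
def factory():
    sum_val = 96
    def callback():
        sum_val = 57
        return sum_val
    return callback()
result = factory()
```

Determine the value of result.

Step 1: Three scopes define sum_val: global (54), factory (96), callback (57).
Step 2: callback() has its own local sum_val = 57, which shadows both enclosing and global.
Step 3: result = 57 (local wins in LEGB)

The answer is 57.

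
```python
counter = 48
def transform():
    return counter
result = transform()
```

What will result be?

Step 1: counter = 48 is defined in the global scope.
Step 2: transform() looks up counter. No local counter exists, so Python checks the global scope via LEGB rule and finds counter = 48.
Step 3: result = 48

The answer is 48.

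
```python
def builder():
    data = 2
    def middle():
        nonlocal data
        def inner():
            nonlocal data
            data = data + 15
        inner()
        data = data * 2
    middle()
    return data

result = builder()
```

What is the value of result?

Step 1: data = 2.
Step 2: inner() adds 15: data = 2 + 15 = 17.
Step 3: middle() doubles: data = 17 * 2 = 34.
Step 4: result = 34

The answer is 34.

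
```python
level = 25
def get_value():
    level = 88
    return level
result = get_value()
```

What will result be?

Step 1: Global level = 25.
Step 2: get_value() creates local level = 88, shadowing the global.
Step 3: Returns local level = 88. result = 88

The answer is 88.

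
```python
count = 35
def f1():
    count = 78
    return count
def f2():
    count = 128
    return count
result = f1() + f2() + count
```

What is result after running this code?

Step 1: Each function shadows global count with its own local.
Step 2: f1() returns 78, f2() returns 128.
Step 3: Global count = 35 is unchanged. result = 78 + 128 + 35 = 241

The answer is 241.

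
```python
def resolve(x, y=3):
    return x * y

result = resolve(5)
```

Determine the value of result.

Step 1: resolve(5) uses default y = 3.
Step 2: Returns 5 * 3 = 15.
Step 3: result = 15

The answer is 15.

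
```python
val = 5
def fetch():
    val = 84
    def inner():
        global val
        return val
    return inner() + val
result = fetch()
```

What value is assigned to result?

Step 1: Global val = 5. fetch() shadows with local val = 84.
Step 2: inner() uses global keyword, so inner() returns global val = 5.
Step 3: fetch() returns 5 + 84 = 89

The answer is 89.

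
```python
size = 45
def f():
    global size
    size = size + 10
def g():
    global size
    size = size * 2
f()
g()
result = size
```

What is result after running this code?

Step 1: size = 45.
Step 2: f() adds 10: size = 45 + 10 = 55.
Step 3: g() doubles: size = 55 * 2 = 110.
Step 4: result = 110

The answer is 110.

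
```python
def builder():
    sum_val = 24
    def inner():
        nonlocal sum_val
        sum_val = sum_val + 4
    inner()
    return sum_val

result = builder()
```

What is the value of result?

Step 1: builder() sets sum_val = 24.
Step 2: inner() uses nonlocal to modify sum_val in builder's scope: sum_val = 24 + 4 = 28.
Step 3: builder() returns the modified sum_val = 28

The answer is 28.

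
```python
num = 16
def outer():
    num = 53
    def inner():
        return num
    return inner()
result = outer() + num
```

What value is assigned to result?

Step 1: Global num = 16. outer() shadows with num = 53.
Step 2: inner() returns enclosing num = 53. outer() = 53.
Step 3: result = 53 + global num (16) = 69

The answer is 69.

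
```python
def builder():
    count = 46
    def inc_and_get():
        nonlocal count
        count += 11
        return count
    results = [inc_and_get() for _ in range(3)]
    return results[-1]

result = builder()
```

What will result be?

Step 1: count = 46.
Step 2: Three calls to inc_and_get(), each adding 11.
Step 3: Last value = 46 + 11 * 3 = 79

The answer is 79.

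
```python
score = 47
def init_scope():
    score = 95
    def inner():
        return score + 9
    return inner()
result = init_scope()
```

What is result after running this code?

Step 1: init_scope() shadows global score with score = 95.
Step 2: inner() finds score = 95 in enclosing scope, computes 95 + 9 = 104.
Step 3: result = 104

The answer is 104.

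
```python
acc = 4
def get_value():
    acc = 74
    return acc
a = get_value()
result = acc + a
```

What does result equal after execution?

Step 1: Global acc = 4. get_value() returns local acc = 74.
Step 2: a = 74. Global acc still = 4.
Step 3: result = 4 + 74 = 78

The answer is 78.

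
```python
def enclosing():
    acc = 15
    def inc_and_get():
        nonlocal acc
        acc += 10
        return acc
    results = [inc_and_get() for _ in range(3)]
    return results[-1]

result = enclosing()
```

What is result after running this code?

Step 1: acc = 15.
Step 2: Three calls to inc_and_get(), each adding 10.
Step 3: Last value = 15 + 10 * 3 = 45

The answer is 45.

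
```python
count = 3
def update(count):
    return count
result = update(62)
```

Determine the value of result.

Step 1: Global count = 3.
Step 2: update(62) takes parameter count = 62, which shadows the global.
Step 3: result = 62

The answer is 62.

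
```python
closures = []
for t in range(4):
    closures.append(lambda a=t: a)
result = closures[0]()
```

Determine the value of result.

Step 1: Default argument a=t captures t's value at each iteration.
Step 2: closures[0] captured a = 0 when t was 0.
Step 3: result = 0

The answer is 0.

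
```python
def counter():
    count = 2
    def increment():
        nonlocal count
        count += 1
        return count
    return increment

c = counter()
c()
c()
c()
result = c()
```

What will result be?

Step 1: counter() creates closure with count = 2.
Step 2: Each c() call increments count via nonlocal. After 4 calls: 2 + 4 = 6.
Step 3: result = 6

The answer is 6.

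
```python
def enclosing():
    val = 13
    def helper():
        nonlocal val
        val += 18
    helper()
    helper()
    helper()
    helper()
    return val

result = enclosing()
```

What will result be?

Step 1: val starts at 13.
Step 2: helper() is called 4 times, each adding 18.
Step 3: val = 13 + 18 * 4 = 85

The answer is 85.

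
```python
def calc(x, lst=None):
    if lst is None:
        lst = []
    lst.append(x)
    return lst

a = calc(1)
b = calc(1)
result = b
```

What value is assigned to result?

Step 1: None default with guard creates a NEW list each call.
Step 2: a = [1] (fresh list). b = [1] (another fresh list).
Step 3: result = [1] (this is the fix for mutable default)

The answer is [1].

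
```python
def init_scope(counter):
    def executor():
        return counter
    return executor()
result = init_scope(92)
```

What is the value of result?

Step 1: init_scope(92) binds parameter counter = 92.
Step 2: executor() looks up counter in enclosing scope and finds the parameter counter = 92.
Step 3: result = 92

The answer is 92.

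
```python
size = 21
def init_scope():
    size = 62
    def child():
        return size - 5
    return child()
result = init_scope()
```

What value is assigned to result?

Step 1: init_scope() shadows global size with size = 62.
Step 2: child() finds size = 62 in enclosing scope, computes 62 - 5 = 57.
Step 3: result = 57

The answer is 57.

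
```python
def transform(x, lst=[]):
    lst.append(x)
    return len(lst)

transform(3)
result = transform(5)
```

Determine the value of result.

Step 1: Mutable default list persists between calls.
Step 2: First call: lst = [3], len = 1. Second call: lst = [3, 5], len = 2.
Step 3: result = 2

The answer is 2.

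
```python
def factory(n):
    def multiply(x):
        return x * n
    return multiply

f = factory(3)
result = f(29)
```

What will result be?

Step 1: factory(3) returns multiply closure with n = 3.
Step 2: f(29) computes 29 * 3 = 87.
Step 3: result = 87

The answer is 87.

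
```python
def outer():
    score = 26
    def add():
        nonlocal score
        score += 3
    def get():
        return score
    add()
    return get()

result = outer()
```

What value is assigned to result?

Step 1: score = 26. add() modifies it via nonlocal, get() reads it.
Step 2: add() makes score = 26 + 3 = 29.
Step 3: get() returns 29. result = 29

The answer is 29.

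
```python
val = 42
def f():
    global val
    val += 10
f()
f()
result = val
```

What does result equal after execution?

Step 1: val = 42.
Step 2: First f(): val = 42 + 10 = 52.
Step 3: Second f(): val = 52 + 10 = 62. result = 62

The answer is 62.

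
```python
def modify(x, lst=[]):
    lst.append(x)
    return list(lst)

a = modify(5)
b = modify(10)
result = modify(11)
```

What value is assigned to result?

Step 1: Default list is shared. list() creates copies for return values.
Step 2: Internal list grows: [5] -> [5, 10] -> [5, 10, 11].
Step 3: result = [5, 10, 11]

The answer is [5, 10, 11].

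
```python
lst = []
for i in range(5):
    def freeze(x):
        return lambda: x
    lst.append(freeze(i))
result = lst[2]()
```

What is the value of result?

Step 1: freeze(i) creates a new scope capturing x = i at call time.
Step 2: lst[2] = freeze(2), so its lambda captures x = 2.
Step 3: result = 2 (closure factory fixes late binding)

The answer is 2.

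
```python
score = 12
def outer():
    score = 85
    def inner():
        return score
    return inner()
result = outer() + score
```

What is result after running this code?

Step 1: Global score = 12. outer() shadows with score = 85.
Step 2: inner() returns enclosing score = 85. outer() = 85.
Step 3: result = 85 + global score (12) = 97

The answer is 97.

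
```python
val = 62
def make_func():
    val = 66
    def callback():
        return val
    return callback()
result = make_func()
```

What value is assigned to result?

Step 1: val = 62 globally, but make_func() defines val = 66 locally.
Step 2: callback() looks up val. Not in local scope, so checks enclosing scope (make_func) and finds val = 66.
Step 3: result = 66

The answer is 66.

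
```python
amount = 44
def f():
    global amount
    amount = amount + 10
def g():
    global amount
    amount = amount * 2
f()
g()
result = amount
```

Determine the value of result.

Step 1: amount = 44.
Step 2: f() adds 10: amount = 44 + 10 = 54.
Step 3: g() doubles: amount = 54 * 2 = 108.
Step 4: result = 108

The answer is 108.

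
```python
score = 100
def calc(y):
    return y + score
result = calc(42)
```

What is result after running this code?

Step 1: score = 100 is defined globally.
Step 2: calc(42) uses parameter y = 42 and looks up score from global scope = 100.
Step 3: result = 42 + 100 = 142

The answer is 142.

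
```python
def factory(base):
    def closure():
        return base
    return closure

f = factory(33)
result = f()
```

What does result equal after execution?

Step 1: factory(33) creates closure capturing base = 33.
Step 2: f() returns the captured base = 33.
Step 3: result = 33

The answer is 33.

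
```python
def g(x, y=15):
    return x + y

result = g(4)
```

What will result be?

Step 1: g(4) uses default y = 15.
Step 2: Returns 4 + 15 = 19.
Step 3: result = 19

The answer is 19.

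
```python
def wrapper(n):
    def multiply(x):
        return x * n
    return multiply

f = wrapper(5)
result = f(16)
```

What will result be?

Step 1: wrapper(5) returns multiply closure with n = 5.
Step 2: f(16) computes 16 * 5 = 80.
Step 3: result = 80

The answer is 80.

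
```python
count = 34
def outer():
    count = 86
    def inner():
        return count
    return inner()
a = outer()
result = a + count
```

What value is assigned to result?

Step 1: outer() has local count = 86. inner() reads from enclosing.
Step 2: outer() returns 86. Global count = 34 unchanged.
Step 3: result = 86 + 34 = 120

The answer is 120.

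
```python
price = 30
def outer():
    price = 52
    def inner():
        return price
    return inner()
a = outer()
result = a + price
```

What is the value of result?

Step 1: outer() has local price = 52. inner() reads from enclosing.
Step 2: outer() returns 52. Global price = 30 unchanged.
Step 3: result = 52 + 30 = 82

The answer is 82.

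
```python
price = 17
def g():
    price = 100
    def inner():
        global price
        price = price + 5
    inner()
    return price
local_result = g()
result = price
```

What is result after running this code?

Step 1: Global price = 17. g() creates local price = 100.
Step 2: inner() declares global price and adds 5: global price = 17 + 5 = 22.
Step 3: g() returns its local price = 100 (unaffected by inner).
Step 4: result = global price = 22

The answer is 22.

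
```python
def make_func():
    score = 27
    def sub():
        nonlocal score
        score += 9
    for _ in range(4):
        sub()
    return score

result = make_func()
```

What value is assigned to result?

Step 1: score = 27.
Step 2: sub() is called 4 times in a loop, each adding 9 via nonlocal.
Step 3: score = 27 + 9 * 4 = 63

The answer is 63.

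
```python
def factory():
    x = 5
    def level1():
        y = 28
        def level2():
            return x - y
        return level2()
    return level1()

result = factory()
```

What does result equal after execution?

Step 1: x = 5 in factory. y = 28 in level1.
Step 2: level2() reads x = 5 and y = 28 from enclosing scopes.
Step 3: result = 5 - 28 = -23

The answer is -23.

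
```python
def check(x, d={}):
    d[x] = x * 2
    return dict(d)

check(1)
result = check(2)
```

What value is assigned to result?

Step 1: Mutable default dict is shared across calls.
Step 2: First call adds 1: 2. Second call adds 2: 4.
Step 3: result = {1: 2, 2: 4}

The answer is {1: 2, 2: 4}.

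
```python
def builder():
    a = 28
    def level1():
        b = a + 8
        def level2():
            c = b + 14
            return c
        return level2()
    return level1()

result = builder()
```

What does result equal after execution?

Step 1: a = 28. b = a + 8 = 36.
Step 2: c = b + 14 = 36 + 14 = 50.
Step 3: result = 50

The answer is 50.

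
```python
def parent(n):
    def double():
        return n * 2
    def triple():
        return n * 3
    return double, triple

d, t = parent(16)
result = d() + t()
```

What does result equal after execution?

Step 1: Both closures capture the same n = 16.
Step 2: d() = 16 * 2 = 32, t() = 16 * 3 = 48.
Step 3: result = 32 + 48 = 80

The answer is 80.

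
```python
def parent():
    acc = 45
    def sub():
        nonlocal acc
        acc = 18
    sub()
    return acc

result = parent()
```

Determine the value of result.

Step 1: parent() sets acc = 45.
Step 2: sub() uses nonlocal to reassign acc = 18.
Step 3: result = 18

The answer is 18.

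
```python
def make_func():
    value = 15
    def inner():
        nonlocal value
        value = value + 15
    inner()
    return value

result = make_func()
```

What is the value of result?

Step 1: make_func() sets value = 15.
Step 2: inner() uses nonlocal to modify value in make_func's scope: value = 15 + 15 = 30.
Step 3: make_func() returns the modified value = 30

The answer is 30.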